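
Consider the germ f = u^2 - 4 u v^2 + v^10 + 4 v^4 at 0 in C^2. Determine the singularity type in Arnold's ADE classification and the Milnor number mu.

Type A_9, Milnor number mu = 9.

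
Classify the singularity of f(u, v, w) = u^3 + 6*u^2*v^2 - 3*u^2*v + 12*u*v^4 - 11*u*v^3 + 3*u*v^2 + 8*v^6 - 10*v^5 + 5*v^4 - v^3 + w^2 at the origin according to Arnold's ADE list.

E_7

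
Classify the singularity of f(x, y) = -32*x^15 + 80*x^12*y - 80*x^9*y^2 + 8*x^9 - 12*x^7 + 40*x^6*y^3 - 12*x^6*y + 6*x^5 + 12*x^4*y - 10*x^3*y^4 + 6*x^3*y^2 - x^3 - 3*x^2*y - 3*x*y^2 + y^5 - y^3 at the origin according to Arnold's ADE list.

The Hessian of f at 0 is [[0, 0], [0, 0]] with rank 0, so corank 2. A Groebner basis of the Jacobian ideal J(f) in C{x,y} is {x^2/4 + x*y^3 + x*y/2 + y^2/4, y^4, x^3 - 3*x*y^2 - 2*y^3, x^2*y + 2*x*y^2 + y^3}; counting standard monomials gives mu = 8. Corank 2; j^3 = -(x + y)^3 is a perfect cube, so E-series; the 5-jet and mu = 8 give E_8.

E_{8}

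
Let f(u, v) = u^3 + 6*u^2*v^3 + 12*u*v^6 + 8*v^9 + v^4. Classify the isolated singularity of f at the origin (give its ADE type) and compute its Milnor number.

Type E_6, Milnor number mu = 6.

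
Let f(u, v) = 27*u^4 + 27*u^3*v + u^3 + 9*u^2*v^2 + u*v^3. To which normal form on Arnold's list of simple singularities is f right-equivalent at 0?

E_{7}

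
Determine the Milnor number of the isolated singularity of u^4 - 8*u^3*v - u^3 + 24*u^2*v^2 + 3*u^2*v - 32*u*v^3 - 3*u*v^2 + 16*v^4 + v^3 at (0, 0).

6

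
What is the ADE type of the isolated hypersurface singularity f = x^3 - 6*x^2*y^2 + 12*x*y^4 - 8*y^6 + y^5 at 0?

E8

The Hessian of f at 0 has rank 0. Corank 2; j^3 = x^3 is a perfect cube, so E-series; the 5-jet and mu = 8 give E_8.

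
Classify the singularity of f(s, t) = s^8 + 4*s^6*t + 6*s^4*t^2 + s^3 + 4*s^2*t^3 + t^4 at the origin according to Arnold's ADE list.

E6

The Hessian of f at 0 has rank 0. Corank 2; j^3 = s^3 is a perfect cube, so E-series; the 4-jet and mu = 6 give E_6.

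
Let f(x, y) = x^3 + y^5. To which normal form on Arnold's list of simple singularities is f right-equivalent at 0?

The Hessian of f at 0 is [[0, 0], [0, 0]] with rank 0, so corank 2. A Groebner basis of the Jacobian ideal J(f) in C{x,y} is {y^4, x^2}; counting standard monomials gives mu = 8. Corank 2; j^3 = x^3 is a perfect cube, so E-series; the 5-jet and mu = 8 give E_8.

E_{8}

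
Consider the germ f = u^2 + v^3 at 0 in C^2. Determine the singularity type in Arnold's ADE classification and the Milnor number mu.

Type A_2, Milnor number mu = 2.

The Hessian of f at 0 is [[2, 0], [0, 0]] with rank 1, so corank 1. A Groebner basis of the Jacobian ideal J(f) in C{u,v} is {v^2, u}; counting standard monomials gives mu = 2. Corank 1: A-series; mu = 2 gives A_2.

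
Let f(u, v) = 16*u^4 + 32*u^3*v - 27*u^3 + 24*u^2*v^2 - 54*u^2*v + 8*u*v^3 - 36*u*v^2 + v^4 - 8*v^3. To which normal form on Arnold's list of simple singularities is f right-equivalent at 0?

E_{6}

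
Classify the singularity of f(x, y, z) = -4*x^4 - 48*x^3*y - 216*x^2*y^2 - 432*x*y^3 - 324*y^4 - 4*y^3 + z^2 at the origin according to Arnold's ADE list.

The Hessian of f at 0 is [[0, 0, 0], [0, 0, 0], [0, 0, 2]] with rank 1, so corank 2. A Groebner basis of the Jacobian ideal J(f) in C{x,y,z} is {x^3 + 9*x^2*y, y^2, z}; counting standard monomials gives mu = 6. Corank 2; j^3 = -4*y^3 is a perfect cube, so E-series; the 4-jet and mu = 6 give E_6.

E_6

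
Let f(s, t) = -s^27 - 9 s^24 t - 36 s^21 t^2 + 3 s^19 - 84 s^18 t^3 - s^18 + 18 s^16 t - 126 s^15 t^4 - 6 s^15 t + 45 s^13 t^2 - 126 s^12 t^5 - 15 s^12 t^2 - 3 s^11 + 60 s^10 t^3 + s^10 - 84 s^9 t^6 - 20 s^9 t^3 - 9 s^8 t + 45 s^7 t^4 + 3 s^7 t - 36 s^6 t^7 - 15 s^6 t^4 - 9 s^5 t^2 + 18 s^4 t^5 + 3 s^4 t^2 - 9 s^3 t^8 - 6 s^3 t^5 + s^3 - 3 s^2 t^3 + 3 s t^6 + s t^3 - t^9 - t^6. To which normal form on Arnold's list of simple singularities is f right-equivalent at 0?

The Hessian of f at 0 is [[0, 0], [0, 0]] with rank 0, so corank 2. A Groebner basis of the Jacobian ideal J(f) in C{s,t} is {s^3, s*t^2, 3*s^2 + t^3}; counting standard monomials gives mu = 7. Corank 2; j^3 = s^3 is a perfect cube, so E-series; the 4-jet and mu = 7 give E_7.

E7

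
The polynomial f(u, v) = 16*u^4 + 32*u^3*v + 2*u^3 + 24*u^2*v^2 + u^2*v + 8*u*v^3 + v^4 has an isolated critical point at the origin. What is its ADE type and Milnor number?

The Hessian of f at 0 has rank 0. Corank 2; j^3 = u^2*(2*u + v) has shape L^2 M (L != M), so D-series; mu = 5 gives D_5.

Type D_{5}, Milnor number mu = 5.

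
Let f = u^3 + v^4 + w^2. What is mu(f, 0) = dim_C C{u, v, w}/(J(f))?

The Hessian of f at 0 is [[0, 0, 0], [0, 0, 0], [0, 0, 2]] with rank 1, so corank 2. A Groebner basis of the Jacobian ideal J(f) in C{u,v,w} is {v^3, u^2, w}; counting standard monomials gives mu = 6. Corank 2; j^3 = u^3 is a perfect cube, so E-series; the 4-jet and mu = 6 give E_6.

6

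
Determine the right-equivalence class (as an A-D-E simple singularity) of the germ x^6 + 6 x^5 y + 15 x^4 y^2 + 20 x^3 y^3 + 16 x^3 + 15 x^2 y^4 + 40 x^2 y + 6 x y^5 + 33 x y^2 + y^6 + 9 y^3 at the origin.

The Hessian of f at 0 has rank 0. Corank 2; j^3 = (x + y)*(4*x + 3*y)^2 has shape L^2 M (L != M), so D-series; mu = 7 gives D_7.

D7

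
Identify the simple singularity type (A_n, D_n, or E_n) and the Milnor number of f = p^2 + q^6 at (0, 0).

The Hessian of f at 0 has rank 1. Corank 1: A-series; mu = 5 gives A_5.

Type A_5, Milnor number mu = 5.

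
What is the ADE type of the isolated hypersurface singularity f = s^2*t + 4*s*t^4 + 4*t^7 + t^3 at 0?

D4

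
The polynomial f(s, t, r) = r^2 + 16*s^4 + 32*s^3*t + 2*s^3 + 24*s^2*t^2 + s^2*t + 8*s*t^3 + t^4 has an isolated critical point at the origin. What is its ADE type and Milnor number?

Type D_{5}, Milnor number mu = 5.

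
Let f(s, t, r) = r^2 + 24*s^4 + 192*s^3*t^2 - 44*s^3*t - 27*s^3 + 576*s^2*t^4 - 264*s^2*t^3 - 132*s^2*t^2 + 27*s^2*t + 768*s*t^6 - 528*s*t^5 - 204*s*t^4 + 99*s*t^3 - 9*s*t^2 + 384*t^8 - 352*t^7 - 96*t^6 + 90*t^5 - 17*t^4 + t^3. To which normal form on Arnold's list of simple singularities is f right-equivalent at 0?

E7

The Hessian of f at 0 is [[0, 0, 0], [0, 0, 0], [0, 0, 2]] with rank 1, so corank 2. A Groebner basis of the Jacobian ideal J(f) in C{s,t,r} is {-19683*s^2/80024 + 6561*s*t/40012 + t^4 - 27*t^3/80024 - 2187*t^2/80024, s^3 + 13257*s^2/80024 - 4419*s*t/40012 - 8837*t^3/240072 + 1473*t^2/80024, s^2*t + 26487*s^2/80024 - 8829*s*t/40012 - 79697*t^3/720216 + 2943*t^2/80024, 2835*s^2/5716 + s*t^2 - 945*s*t/2858 - 17113*t^3/51444 + 315*t^2/5716, r}; counting standard monomials gives mu = 7. Corank 2; j^3 = -(3*s - t)^3 is a perfect cube, so E-series; the 4-jet and mu = 7 give E_7.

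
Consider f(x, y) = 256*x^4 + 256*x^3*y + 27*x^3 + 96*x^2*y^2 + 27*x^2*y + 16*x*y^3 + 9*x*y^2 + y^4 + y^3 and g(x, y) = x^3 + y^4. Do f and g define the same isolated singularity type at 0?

The Hessian of f at 0 has rank 0. Corank 2; j^3 = (3*x + y)^3 is a perfect cube, so E-series; the 4-jet and mu = 6 give E_6. The Hessian of g at 0 has rank 0. Corank 2; j^3 = x^3 is a perfect cube, so E-series; the 4-jet and mu = 6 give E_6. Both have type E_6, hence right-equivalent.

Yes.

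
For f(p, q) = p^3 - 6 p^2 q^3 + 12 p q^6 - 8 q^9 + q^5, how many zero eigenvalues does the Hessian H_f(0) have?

Hessian at 0 has rank 0.

2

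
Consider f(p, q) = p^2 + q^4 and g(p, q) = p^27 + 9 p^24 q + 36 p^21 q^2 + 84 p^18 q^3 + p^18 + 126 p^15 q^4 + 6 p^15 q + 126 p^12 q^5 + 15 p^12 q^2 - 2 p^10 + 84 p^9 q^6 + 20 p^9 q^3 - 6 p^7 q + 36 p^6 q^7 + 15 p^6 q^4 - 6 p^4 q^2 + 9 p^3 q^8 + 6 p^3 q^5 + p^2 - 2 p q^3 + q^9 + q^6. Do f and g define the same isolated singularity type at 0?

The Hessian of f at 0 is [[2, 0], [0, 0]] with rank 1, so corank 1. A Groebner basis of the Jacobian ideal J(f) in C{p,q} is {q^3, p}; counting standard monomials gives mu = 3. Corank 1: A-series; mu = 3 gives A_3. The Hessian of g at 0 is [[2, 0], [0, 0]] with rank 1, so corank 1. A Groebner basis of the Jacobian ideal J(g) in C{p,q} is {p^2*q^2, p^3, -p + q^3}; counting standard monomials gives mu = 8. Corank 1: A-series; mu = 8 gives A_8. f is A_3 but g is A_8, hence not right-equivalent.

No.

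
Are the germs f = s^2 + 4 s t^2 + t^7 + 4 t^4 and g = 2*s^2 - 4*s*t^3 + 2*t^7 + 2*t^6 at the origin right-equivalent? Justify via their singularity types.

The Hessian of f at 0 has rank 1. Corank 1: A-series; mu = 6 gives A_6. The Hessian of g at 0 has rank 1. Corank 1: A-series; mu = 6 gives A_6. Both have type A_6, hence right-equivalent.

Yes.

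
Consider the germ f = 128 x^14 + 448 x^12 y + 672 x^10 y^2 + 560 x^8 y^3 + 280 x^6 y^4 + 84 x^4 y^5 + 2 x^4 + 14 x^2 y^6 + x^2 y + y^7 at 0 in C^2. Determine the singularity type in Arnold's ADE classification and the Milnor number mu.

Type D_{8}, Milnor number mu = 8.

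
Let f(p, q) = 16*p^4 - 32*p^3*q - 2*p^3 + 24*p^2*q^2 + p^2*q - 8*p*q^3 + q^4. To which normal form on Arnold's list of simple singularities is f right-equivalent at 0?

The Hessian of f at 0 is [[0, 0], [0, 0]] with rank 0, so corank 2. A Groebner basis of the Jacobian ideal J(f) in C{p,q} is {p*q^2, p*q/8 + q^3, p^2 - p*q/2}; counting standard monomials gives mu = 5. Corank 2; j^3 = -p^2*(2*p - q) has shape L^2 M (L != M), so D-series; mu = 5 gives D_5.

D_{5}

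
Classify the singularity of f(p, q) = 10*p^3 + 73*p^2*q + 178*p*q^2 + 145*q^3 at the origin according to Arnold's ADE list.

D_4

The Hessian of f at 0 has rank 0. Corank 2; j^3 = (2*p + 5*q)*(5*p^2 + 24*p*q + 29*q^2) splits into three distinct lines over C (the quadratic factor has nonzero discriminant), so D_4.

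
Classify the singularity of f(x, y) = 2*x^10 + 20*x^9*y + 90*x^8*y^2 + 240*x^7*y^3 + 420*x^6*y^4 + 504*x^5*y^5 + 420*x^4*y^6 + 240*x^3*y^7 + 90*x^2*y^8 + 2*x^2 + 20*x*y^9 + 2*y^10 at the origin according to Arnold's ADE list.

A_{9}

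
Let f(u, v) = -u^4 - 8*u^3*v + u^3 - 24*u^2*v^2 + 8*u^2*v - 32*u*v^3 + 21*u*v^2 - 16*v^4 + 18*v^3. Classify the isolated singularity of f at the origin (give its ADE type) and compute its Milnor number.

The Hessian of f at 0 is [[0, 0], [0, 0]] with rank 0, so corank 2. A Groebner basis of the Jacobian ideal J(f) in C{u,v} is {u*v^2 - 3*u*v/4 - 9*v^2/4, u*v/4 + v^3 + 3*v^2/4, u^2 + 5*u*v + 6*v^2}; counting standard monomials gives mu = 5. Corank 2; j^3 = (u + 2*v)*(u + 3*v)^2 has shape L^2 M (L != M), so D-series; mu = 5 gives D_5.

Type D_{5}, Milnor number mu = 5.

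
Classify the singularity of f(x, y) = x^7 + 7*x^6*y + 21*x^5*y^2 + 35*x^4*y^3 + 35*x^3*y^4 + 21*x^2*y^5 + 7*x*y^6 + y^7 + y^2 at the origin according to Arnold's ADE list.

The Hessian of f at 0 has rank 1. Corank 1: A-series; mu = 6 gives A_6.

A_{6}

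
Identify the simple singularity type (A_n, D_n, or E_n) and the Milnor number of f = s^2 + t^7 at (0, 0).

The Hessian of f at 0 is [[2, 0], [0, 0]] with rank 1, so corank 1. A Groebner basis of the Jacobian ideal J(f) in C{s,t} is {t^6, s}; counting standard monomials gives mu = 6. Corank 1: A-series; mu = 6 gives A_6.

Type A_{6}, Milnor number mu = 6.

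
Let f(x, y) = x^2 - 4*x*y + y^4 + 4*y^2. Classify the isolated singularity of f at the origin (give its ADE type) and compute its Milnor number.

Type A_3, Milnor number mu = 3.

The Hessian of f at 0 is [[2, -4], [-4, 8]] with rank 1, so corank 1. A Groebner basis of the Jacobian ideal J(f) in C{x,y} is {y^3, x - 2*y}; counting standard monomials gives mu = 3. Corank 1: A-series; mu = 3 gives A_3.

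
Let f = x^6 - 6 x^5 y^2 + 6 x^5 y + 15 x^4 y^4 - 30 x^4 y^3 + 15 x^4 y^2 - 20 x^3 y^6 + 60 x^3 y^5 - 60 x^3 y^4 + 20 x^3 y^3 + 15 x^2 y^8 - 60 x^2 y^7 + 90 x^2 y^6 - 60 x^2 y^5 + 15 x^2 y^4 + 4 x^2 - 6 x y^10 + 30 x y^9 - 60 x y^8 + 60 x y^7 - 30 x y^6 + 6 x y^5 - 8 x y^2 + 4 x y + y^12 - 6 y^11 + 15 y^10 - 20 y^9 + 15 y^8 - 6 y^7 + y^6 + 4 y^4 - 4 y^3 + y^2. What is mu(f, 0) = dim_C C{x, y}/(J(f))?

The Hessian of f at 0 is [[8, 4], [4, 2]] with rank 1, so corank 1. A Groebner basis of the Jacobian ideal J(f) in C{x,y} is {x^3 - 3*x^2/4 - 5*x*y/8 - x/8 - y/16, x^2*y + x^2 + 3*x*y/4 + x/8 + y/16, -x + y^2 - y/2}; counting standard monomials gives mu = 5. Corank 1: A-series; mu = 5 gives A_5.

5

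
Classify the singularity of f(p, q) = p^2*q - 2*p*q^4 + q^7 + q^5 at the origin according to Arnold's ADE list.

D6

The Hessian of f at 0 has rank 0. Corank 2; j^3 = p^2*q has shape L^2 M (L != M), so D-series; mu = 6 gives D_6.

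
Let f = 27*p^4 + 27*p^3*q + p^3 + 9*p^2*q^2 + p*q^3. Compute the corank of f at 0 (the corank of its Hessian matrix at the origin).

2

Hessian at 0 has rank 0.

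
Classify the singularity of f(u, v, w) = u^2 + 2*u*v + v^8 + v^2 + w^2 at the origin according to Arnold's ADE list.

A_{7}

The Hessian of f at 0 is [[2, 2, 0], [2, 2, 0], [0, 0, 2]] with rank 2, so corank 1. A Groebner basis of the Jacobian ideal J(f) in C{u,v,w} is {v^7, u + v, w}; counting standard monomials gives mu = 7. Corank 1: A-series; mu = 7 gives A_7.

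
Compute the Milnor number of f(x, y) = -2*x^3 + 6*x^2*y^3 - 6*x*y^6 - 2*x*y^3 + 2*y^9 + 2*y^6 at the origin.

7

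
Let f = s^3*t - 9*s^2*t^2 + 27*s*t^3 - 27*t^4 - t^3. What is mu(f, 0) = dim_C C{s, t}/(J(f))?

7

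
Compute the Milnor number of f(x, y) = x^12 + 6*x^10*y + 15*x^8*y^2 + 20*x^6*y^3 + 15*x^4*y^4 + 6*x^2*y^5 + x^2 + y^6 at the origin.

5

The Hessian of f at 0 has rank 1. Corank 1: A-series; mu = 5 gives A_5.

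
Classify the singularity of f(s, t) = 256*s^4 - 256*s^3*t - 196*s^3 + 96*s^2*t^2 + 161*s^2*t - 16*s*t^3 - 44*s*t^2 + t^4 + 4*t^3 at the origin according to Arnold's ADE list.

The Hessian of f at 0 is [[0, 0], [0, 0]] with rank 0, so corank 2. A Groebner basis of the Jacobian ideal J(f) in C{s,t} is {s*t^2 + 343*s*t/8 - 49*t^2/4, 2401*s*t/16 + t^3 - 343*t^2/8, s^2 - 15*s*t/28 + t^2/14}; counting standard monomials gives mu = 5. Corank 2; j^3 = -(4*s - t)*(7*s - 2*t)^2 has shape L^2 M (L != M), so D-series; mu = 5 gives D_5.

D_5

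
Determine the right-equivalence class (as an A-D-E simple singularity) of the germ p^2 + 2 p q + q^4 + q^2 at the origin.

A3

The Hessian of f at 0 has rank 1. Corank 1: A-series; mu = 3 gives A_3.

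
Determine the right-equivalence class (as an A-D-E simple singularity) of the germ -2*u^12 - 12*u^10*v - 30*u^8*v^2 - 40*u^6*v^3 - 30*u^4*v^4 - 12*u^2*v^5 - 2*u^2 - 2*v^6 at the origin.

A_5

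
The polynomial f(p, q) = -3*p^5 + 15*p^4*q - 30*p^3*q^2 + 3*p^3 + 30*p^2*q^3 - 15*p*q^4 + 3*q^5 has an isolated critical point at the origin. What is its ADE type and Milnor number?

The Hessian of f at 0 has rank 0. Corank 2; j^3 = 3*p^3 is a perfect cube, so E-series; the 5-jet and mu = 8 give E_8.

Type E8, Milnor number mu = 8.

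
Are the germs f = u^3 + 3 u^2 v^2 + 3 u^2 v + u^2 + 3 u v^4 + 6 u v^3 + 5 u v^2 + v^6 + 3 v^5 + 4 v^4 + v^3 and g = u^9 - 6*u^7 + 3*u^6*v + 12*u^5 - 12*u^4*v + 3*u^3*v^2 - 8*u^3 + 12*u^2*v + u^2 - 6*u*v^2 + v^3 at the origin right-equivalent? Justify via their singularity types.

The Hessian of f at 0 has rank 1. Corank 1: A-series; mu = 2 gives A_2. The Hessian of g at 0 has rank 1. Corank 1: A-series; mu = 2 gives A_2. Both have type A_2, hence right-equivalent.

Yes.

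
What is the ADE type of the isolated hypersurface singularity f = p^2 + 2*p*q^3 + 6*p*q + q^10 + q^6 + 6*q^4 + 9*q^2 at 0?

A9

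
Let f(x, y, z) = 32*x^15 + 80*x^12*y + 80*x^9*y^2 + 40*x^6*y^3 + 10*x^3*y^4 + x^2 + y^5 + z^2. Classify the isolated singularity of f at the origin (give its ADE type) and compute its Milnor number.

The Hessian of f at 0 is [[2, 0, 0], [0, 0, 0], [0, 0, 2]] with rank 2, so corank 1. A Groebner basis of the Jacobian ideal J(f) in C{x,y,z} is {y^4, x, z}; counting standard monomials gives mu = 4. Corank 1: A-series; mu = 4 gives A_4.

Type A_4, Milnor number mu = 4.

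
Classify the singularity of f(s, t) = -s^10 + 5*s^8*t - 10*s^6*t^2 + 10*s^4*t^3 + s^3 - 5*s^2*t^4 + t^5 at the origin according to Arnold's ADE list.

E8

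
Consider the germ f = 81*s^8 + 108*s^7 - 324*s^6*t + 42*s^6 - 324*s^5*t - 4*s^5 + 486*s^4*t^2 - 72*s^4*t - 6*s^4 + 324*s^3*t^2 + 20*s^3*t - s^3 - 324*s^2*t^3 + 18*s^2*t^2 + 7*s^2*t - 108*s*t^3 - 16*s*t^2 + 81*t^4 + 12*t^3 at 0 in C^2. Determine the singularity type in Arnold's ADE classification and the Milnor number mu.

The Hessian of f at 0 has rank 0. Corank 2; j^3 = -(s - 3*t)*(s - 2*t)^2 has shape L^2 M (L != M), so D-series; mu = 5 gives D_5.

Type D_{5}, Milnor number mu = 5.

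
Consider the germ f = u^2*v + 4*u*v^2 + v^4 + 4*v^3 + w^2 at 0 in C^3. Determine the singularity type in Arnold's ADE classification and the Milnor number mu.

The Hessian of f at 0 is [[0, 0, 0], [0, 0, 0], [0, 0, 2]] with rank 1, so corank 2. A Groebner basis of the Jacobian ideal J(f) in C{u,v,w} is {u^3 - 2*u^2 + 8*v^2, u^2/4 + v^3 - v^2, u*v + 2*v^2, w}; counting standard monomials gives mu = 5. Corank 2; j^3 = v*(u + 2*v)^2 has shape L^2 M (L != M), so D-series; mu = 5 gives D_5.

Type D_5, Milnor number mu = 5.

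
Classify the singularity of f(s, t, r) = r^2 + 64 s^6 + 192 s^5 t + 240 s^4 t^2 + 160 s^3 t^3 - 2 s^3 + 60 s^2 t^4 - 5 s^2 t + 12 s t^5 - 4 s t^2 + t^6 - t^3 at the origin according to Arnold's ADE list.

The Hessian of f at 0 has rank 1. Corank 2; j^3 = -(s + t)^2*(2*s + t) has shape L^2 M (L != M), so D-series; mu = 7 gives D_7.

D7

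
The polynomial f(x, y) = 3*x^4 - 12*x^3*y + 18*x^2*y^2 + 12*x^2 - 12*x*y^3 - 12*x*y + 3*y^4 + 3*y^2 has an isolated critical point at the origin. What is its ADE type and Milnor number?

Type A_{3}, Milnor number mu = 3.

The Hessian of f at 0 is [[24, -12], [-12, 6]] with rank 1, so corank 1. A Groebner basis of the Jacobian ideal J(f) in C{x,y} is {y^3, x - y/2}; counting standard monomials gives mu = 3. Corank 1: A-series; mu = 3 gives A_3.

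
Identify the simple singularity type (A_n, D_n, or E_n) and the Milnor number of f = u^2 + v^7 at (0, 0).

Type A_6, Milnor number mu = 6.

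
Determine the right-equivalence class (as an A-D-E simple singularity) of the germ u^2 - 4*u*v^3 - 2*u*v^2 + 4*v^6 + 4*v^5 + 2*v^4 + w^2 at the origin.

The Hessian of f at 0 has rank 2. Corank 1: A-series; mu = 3 gives A_3.

A_3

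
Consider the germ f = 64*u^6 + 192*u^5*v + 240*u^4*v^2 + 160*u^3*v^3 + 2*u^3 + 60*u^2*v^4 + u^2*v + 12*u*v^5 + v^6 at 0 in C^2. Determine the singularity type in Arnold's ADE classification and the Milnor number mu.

Type D_7, Milnor number mu = 7.

The Hessian of f at 0 has rank 0. Corank 2; j^3 = u^2*(2*u + v) has shape L^2 M (L != M), so D-series; mu = 7 gives D_7.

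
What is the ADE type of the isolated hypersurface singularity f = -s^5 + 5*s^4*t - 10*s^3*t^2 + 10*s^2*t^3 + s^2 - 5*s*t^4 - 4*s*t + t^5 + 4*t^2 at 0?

The Hessian of f at 0 is [[2, -4], [-4, 8]] with rank 1, so corank 1. A Groebner basis of the Jacobian ideal J(f) in C{s,t} is {t^4, s - 2*t}; counting standard monomials gives mu = 4. Corank 1: A-series; mu = 4 gives A_4.

A4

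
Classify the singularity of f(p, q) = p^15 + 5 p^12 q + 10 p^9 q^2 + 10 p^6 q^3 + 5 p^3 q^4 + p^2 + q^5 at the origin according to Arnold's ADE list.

The Hessian of f at 0 has rank 1. Corank 1: A-series; mu = 4 gives A_4.

A_4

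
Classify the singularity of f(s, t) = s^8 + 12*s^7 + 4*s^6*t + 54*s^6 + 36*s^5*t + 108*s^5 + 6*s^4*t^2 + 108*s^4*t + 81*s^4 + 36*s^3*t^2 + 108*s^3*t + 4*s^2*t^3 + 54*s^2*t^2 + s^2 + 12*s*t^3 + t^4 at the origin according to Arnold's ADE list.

A_3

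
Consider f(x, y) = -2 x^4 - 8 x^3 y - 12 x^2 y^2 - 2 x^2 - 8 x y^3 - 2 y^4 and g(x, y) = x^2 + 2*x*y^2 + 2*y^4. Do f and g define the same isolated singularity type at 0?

The Hessian of f at 0 is [[-4, 0], [0, 0]] with rank 1, so corank 1. A Groebner basis of the Jacobian ideal J(f) in C{x,y} is {y^3, x}; counting standard monomials gives mu = 3. Corank 1: A-series; mu = 3 gives A_3. The Hessian of g at 0 is [[2, 0], [0, 0]] with rank 1, so corank 1. A Groebner basis of the Jacobian ideal J(g) in C{x,y} is {x^2, x*y, x + y^2}; counting standard monomials gives mu = 3. Corank 1: A-series; mu = 3 gives A_3. Both have type A_3, hence right-equivalent.

Yes.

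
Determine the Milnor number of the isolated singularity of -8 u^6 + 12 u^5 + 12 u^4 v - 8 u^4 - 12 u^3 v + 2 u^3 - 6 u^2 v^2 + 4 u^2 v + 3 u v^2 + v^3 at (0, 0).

The Hessian of f at 0 has rank 0. Corank 2; j^3 = (u + v)*(2*u^2 + 2*u*v + v^2) splits into three distinct lines over C (the quadratic factor has nonzero discriminant), so D_4.

4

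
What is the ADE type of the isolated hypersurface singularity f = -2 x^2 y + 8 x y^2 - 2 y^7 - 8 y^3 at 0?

D_8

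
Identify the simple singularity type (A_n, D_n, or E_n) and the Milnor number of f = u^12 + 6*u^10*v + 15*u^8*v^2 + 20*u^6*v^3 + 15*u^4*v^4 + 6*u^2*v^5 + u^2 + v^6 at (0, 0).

The Hessian of f at 0 has rank 1. Corank 1: A-series; mu = 5 gives A_5.

Type A5, Milnor number mu = 5.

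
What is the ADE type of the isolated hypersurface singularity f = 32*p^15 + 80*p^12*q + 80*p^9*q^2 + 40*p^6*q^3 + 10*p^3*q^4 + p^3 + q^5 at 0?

E8

The Hessian of f at 0 is [[0, 0], [0, 0]] with rank 0, so corank 2. A Groebner basis of the Jacobian ideal J(f) in C{p,q} is {q^4, p^2}; counting standard monomials gives mu = 8. Corank 2; j^3 = p^3 is a perfect cube, so E-series; the 5-jet and mu = 8 give E_8.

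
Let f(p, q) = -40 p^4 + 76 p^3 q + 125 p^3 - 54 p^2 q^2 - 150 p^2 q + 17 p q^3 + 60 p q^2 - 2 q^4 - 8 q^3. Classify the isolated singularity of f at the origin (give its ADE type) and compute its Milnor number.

Type E_7, Milnor number mu = 7.

The Hessian of f at 0 has rank 0. Corank 2; j^3 = (5*p - 2*q)^3 is a perfect cube, so E-series; the 4-jet and mu = 7 give E_7.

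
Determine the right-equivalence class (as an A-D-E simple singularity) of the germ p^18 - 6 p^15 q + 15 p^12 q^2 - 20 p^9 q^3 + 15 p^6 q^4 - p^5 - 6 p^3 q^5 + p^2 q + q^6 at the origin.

The Hessian of f at 0 has rank 0. Corank 2; j^3 = p^2*q has shape L^2 M (L != M), so D-series; mu = 7 gives D_7.

D_7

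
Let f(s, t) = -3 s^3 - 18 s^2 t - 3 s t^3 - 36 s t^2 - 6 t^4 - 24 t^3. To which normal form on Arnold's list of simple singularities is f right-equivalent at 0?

E_{7}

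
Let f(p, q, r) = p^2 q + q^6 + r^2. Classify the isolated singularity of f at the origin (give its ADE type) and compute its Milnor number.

Type D_7, Milnor number mu = 7.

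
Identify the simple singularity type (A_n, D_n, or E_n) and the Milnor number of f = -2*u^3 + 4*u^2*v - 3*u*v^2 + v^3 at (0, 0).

Type D_4, Milnor number mu = 4.

The Hessian of f at 0 has rank 0. Corank 2; j^3 = -(u - v)*(2*u^2 - 2*u*v + v^2) splits into three distinct lines over C (the quadratic factor has nonzero discriminant), so D_4.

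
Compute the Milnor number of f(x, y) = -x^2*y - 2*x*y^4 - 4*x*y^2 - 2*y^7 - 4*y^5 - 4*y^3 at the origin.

8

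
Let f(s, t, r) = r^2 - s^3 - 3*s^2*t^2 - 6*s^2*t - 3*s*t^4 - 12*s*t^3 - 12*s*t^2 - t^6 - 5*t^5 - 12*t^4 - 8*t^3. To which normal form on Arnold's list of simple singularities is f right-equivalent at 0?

The Hessian of f at 0 has rank 1. Corank 2; j^3 = -(s + 2*t)^3 is a perfect cube, so E-series; the 5-jet and mu = 8 give E_8.

E_8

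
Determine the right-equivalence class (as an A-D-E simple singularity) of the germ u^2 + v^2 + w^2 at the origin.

A1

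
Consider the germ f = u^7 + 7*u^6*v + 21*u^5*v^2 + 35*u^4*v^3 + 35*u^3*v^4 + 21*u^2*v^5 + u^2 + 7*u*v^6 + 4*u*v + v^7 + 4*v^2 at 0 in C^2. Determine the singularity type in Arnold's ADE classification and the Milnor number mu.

The Hessian of f at 0 is [[2, 4], [4, 8]] with rank 1, so corank 1. A Groebner basis of the Jacobian ideal J(f) in C{u,v} is {v^6, u + 2*v}; counting standard monomials gives mu = 6. Corank 1: A-series; mu = 6 gives A_6.

Type A_6, Milnor number mu = 6.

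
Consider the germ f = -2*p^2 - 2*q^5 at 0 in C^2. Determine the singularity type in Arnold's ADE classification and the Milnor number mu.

Type A4, Milnor number mu = 4.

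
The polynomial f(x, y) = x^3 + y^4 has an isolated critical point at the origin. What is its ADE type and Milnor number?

The Hessian of f at 0 is [[0, 0], [0, 0]] with rank 0, so corank 2. A Groebner basis of the Jacobian ideal J(f) in C{x,y} is {y^3, x^2}; counting standard monomials gives mu = 6. Corank 2; j^3 = x^3 is a perfect cube, so E-series; the 4-jet and mu = 6 give E_6.

Type E_6, Milnor number mu = 6.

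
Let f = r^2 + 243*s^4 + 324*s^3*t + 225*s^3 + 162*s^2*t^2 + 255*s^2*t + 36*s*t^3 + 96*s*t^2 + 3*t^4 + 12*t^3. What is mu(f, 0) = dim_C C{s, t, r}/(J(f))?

5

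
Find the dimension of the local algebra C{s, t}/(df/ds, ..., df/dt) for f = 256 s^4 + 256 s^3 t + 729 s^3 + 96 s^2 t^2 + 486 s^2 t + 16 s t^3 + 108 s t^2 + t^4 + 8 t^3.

The Hessian of f at 0 is [[0, 0], [0, 0]] with rank 0, so corank 2. A Groebner basis of the Jacobian ideal J(f) in C{s,t} is {t^4, s*t^2 + 25*t^3/108, s^2 + 4*s*t/9 + 4*t^2/81}; counting standard monomials gives mu = 6. Corank 2; j^3 = (9*s + 2*t)^3 is a perfect cube, so E-series; the 4-jet and mu = 6 give E_6.

6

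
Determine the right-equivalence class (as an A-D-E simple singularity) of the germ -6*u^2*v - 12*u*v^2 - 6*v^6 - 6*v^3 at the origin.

D_{7}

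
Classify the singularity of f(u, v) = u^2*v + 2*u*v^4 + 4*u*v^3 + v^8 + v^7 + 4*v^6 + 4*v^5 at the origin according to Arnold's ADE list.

D_9

The Hessian of f at 0 is [[0, 0], [0, 0]] with rank 0, so corank 2. A Groebner basis of the Jacobian ideal J(f) in C{u,v} is {u^2*v^2 - 12*u^2*v/11 + 4*u^2/11 - 32*u*v^2/11 + 80*u*v/11 + 160*v^3/11, 8*u^2*v/33 + u^2/33 + u*v^3 - 10*u*v^2/11 + 64*u*v/33 + 128*v^3/33, u*v + v^4 + 2*v^3, u^3 + 76*u^2*v/33 - 40*u^2/33 + 48*u*v^2/11 - 448*u*v/33 - 896*v^3/33}; counting standard monomials gives mu = 9. Corank 2; j^3 = u^2*v has shape L^2 M (L != M), so D-series; mu = 9 gives D_9.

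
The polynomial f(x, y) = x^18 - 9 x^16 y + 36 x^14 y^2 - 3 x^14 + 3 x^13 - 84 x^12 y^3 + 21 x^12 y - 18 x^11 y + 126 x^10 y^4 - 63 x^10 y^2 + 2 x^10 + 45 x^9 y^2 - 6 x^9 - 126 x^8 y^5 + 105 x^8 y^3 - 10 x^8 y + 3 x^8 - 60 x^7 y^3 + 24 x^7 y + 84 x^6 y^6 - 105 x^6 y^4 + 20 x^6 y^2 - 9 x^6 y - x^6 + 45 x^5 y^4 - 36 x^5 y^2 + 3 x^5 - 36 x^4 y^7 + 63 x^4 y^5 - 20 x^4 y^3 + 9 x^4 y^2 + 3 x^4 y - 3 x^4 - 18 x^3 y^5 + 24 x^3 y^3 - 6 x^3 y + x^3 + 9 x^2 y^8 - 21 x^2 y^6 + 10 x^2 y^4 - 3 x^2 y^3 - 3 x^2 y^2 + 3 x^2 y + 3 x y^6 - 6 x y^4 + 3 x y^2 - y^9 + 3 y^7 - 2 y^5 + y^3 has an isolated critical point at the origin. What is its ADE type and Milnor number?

The Hessian of f at 0 is [[0, 0], [0, 0]] with rank 0, so corank 2. A Groebner basis of the Jacobian ideal J(f) in C{x,y} is {x^2/2 + x*y^3 - x*y^2 + x*y - y^3 + y^2/2, y^4, x^3 - 3*x^2 + 3*x*y^2 - 6*x*y + 4*y^3 - 3*y^2, x^2*y + x^2 + 2*x*y - y^3 + y^2}; counting standard monomials gives mu = 8. Corank 2; j^3 = (x + y)^3 is a perfect cube, so E-series; the 5-jet and mu = 8 give E_8.

Type E8, Milnor number mu = 8.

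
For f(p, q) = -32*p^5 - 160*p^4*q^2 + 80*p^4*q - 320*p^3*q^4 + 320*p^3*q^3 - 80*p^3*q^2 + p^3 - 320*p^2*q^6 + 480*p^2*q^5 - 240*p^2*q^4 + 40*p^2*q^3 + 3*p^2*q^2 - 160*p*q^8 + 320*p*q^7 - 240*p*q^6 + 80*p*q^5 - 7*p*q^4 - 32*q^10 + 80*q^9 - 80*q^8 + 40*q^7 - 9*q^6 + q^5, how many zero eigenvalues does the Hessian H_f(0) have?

2

Hessian at 0 has rank 0.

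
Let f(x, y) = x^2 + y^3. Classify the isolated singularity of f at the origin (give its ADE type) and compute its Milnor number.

Type A_{2}, Milnor number mu = 2.

The Hessian of f at 0 has rank 1. Corank 1: A-series; mu = 2 gives A_2.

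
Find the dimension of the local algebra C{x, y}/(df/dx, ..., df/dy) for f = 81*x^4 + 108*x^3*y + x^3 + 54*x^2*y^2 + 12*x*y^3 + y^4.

6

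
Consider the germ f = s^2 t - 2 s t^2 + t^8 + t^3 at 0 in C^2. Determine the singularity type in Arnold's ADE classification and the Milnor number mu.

Type D_9, Milnor number mu = 9.

The Hessian of f at 0 has rank 0. Corank 2; j^3 = t*(s - t)^2 has shape L^2 M (L != M), so D-series; mu = 9 gives D_9.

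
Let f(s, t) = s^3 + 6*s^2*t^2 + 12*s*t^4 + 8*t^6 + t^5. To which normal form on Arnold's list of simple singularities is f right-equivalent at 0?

The Hessian of f at 0 is [[0, 0], [0, 0]] with rank 0, so corank 2. A Groebner basis of the Jacobian ideal J(f) in C{s,t} is {t^4, s^3, s^2/4 + s*t^2}; counting standard monomials gives mu = 8. Corank 2; j^3 = s^3 is a perfect cube, so E-series; the 5-jet and mu = 8 give E_8.

E_{8}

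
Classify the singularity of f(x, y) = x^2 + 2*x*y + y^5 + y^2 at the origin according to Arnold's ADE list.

A_{4}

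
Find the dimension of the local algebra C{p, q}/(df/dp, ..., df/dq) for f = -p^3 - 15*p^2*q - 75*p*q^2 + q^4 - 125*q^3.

The Hessian of f at 0 is [[0, 0], [0, 0]] with rank 0, so corank 2. A Groebner basis of the Jacobian ideal J(f) in C{p,q} is {q^3, p^2 + 10*p*q + 25*q^2}; counting standard monomials gives mu = 6. Corank 2; j^3 = -(p + 5*q)^3 is a perfect cube, so E-series; the 4-jet and mu = 6 give E_6.

6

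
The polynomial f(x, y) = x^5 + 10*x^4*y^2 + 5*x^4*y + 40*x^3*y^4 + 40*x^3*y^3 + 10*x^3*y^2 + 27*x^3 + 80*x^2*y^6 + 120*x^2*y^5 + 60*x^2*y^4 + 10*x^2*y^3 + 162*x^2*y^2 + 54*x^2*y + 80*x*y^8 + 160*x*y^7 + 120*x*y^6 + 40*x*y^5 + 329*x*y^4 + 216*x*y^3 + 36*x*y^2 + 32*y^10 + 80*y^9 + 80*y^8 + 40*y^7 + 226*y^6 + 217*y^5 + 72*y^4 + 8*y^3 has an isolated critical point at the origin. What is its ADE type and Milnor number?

The Hessian of f at 0 has rank 0. Corank 2; j^3 = (3*x + 2*y)^3 is a perfect cube, so E-series; the 5-jet and mu = 8 give E_8.

Type E_8, Milnor number mu = 8.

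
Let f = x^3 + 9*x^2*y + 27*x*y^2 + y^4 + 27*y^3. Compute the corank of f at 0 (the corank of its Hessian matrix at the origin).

2

Hessian at 0 has rank 0.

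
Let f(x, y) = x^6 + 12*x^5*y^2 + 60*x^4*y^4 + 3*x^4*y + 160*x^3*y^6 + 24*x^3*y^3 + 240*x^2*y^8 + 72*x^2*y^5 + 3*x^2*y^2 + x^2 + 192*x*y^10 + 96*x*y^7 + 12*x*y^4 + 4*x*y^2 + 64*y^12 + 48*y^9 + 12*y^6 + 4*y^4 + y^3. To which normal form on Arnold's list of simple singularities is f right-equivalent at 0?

A_{2}

The Hessian of f at 0 has rank 1. Corank 1: A-series; mu = 2 gives A_2.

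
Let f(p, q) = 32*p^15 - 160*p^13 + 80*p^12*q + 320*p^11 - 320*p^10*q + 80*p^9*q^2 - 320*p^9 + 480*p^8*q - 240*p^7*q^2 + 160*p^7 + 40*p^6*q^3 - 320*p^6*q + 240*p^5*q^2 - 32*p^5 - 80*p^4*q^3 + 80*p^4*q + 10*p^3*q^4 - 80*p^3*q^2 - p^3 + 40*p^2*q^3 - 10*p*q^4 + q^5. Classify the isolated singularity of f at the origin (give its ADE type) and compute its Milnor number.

Type E_{8}, Milnor number mu = 8.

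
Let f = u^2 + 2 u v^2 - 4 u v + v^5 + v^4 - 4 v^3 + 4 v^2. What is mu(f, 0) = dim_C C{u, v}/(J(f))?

4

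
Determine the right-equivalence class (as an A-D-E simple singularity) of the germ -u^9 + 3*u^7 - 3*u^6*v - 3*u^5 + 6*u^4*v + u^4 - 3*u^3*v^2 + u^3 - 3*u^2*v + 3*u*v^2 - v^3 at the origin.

The Hessian of f at 0 has rank 0. Corank 2; j^3 = (u - v)^3 is a perfect cube, so E-series; the 4-jet and mu = 6 give E_6.

E6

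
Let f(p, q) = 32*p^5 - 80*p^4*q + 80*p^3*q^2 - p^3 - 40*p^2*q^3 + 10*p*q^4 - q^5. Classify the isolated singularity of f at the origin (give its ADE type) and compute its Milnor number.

Type E_{8}, Milnor number mu = 8.

The Hessian of f at 0 has rank 0. Corank 2; j^3 = -p^3 is a perfect cube, so E-series; the 5-jet and mu = 8 give E_8.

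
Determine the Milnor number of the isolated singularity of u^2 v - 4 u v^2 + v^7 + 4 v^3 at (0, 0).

8

The Hessian of f at 0 is [[0, 0], [0, 0]] with rank 0, so corank 2. A Groebner basis of the Jacobian ideal J(f) in C{u,v} is {u^2/7 + v^6 - 4*v^2/7, u^3 - 8*v^3, u*v - 2*v^2}; counting standard monomials gives mu = 8. Corank 2; j^3 = v*(u - 2*v)^2 has shape L^2 M (L != M), so D-series; mu = 8 gives D_8.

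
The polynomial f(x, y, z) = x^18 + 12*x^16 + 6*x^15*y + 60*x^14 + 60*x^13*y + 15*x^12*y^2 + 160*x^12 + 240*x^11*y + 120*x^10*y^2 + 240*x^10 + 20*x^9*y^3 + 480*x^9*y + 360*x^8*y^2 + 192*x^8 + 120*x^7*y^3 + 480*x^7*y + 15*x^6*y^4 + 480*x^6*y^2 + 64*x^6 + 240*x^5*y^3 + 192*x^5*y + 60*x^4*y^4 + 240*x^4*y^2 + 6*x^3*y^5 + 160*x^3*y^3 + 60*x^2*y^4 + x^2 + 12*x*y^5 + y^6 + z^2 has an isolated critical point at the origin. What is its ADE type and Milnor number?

Type A_5, Milnor number mu = 5.

The Hessian of f at 0 has rank 2. Corank 1: A-series; mu = 5 gives A_5.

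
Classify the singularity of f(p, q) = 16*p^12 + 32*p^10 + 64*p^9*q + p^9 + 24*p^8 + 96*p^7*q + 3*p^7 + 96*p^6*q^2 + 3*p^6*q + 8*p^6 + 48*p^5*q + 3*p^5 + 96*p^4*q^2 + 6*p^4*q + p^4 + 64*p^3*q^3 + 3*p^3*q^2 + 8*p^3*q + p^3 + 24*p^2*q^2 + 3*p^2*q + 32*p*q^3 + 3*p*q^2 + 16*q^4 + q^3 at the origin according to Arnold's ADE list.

E6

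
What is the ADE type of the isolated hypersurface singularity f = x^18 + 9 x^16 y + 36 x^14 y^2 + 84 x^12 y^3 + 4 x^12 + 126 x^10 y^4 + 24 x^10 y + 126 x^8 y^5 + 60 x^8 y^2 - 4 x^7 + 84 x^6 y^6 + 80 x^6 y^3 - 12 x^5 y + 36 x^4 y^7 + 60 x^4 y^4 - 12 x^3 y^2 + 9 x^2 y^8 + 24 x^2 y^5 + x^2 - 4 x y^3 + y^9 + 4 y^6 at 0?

The Hessian of f at 0 has rank 1. Corank 1: A-series; mu = 8 gives A_8.

A_8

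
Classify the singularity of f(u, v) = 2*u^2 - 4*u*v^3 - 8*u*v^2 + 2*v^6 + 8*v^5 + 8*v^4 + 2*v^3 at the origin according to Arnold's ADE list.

A_2

The Hessian of f at 0 has rank 1. Corank 1: A-series; mu = 2 gives A_2.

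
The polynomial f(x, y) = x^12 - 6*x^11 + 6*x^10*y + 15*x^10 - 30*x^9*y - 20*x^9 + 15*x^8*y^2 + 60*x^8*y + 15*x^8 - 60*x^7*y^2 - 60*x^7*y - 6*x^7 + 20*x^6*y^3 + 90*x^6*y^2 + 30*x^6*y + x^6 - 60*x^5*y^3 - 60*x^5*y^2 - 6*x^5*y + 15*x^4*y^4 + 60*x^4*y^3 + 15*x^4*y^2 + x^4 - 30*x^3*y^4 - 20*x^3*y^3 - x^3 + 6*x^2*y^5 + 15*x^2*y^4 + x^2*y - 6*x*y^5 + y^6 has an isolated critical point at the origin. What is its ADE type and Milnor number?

Type D7, Milnor number mu = 7.

The Hessian of f at 0 is [[0, 0], [0, 0]] with rank 0, so corank 2. A Groebner basis of the Jacobian ideal J(f) in C{x,y} is {x*y/6 + y^5, x*y^2, x^2 - x*y}; counting standard monomials gives mu = 7. Corank 2; j^3 = -x^2*(x - y) has shape L^2 M (L != M), so D-series; mu = 7 gives D_7.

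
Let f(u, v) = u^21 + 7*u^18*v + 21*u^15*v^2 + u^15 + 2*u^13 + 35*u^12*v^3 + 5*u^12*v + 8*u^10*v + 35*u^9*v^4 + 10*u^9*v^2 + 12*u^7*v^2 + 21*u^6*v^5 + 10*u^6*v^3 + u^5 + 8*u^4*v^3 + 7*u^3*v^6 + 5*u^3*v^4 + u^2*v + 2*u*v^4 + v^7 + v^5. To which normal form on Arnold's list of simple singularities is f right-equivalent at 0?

D_6

The Hessian of f at 0 is [[0, 0], [0, 0]] with rank 0, so corank 2. A Groebner basis of the Jacobian ideal J(f) in C{u,v} is {u*v + v^4, u*v^2, u^2 - 5*u*v}; counting standard monomials gives mu = 6. Corank 2; j^3 = u^2*v has shape L^2 M (L != M), so D-series; mu = 6 gives D_6.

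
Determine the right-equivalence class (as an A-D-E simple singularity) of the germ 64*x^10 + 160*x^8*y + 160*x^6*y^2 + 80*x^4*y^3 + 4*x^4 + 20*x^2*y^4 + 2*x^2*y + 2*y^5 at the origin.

D_{6}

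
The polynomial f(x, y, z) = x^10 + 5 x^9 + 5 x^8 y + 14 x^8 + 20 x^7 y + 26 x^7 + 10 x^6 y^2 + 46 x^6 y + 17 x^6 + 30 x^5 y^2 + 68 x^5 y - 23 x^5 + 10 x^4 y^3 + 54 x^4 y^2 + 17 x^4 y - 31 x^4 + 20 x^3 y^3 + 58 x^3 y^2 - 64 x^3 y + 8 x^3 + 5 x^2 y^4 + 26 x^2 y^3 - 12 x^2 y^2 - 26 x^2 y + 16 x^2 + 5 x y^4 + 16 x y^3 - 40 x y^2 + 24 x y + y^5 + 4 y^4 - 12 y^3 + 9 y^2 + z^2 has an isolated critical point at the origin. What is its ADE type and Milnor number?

Type A_4, Milnor number mu = 4.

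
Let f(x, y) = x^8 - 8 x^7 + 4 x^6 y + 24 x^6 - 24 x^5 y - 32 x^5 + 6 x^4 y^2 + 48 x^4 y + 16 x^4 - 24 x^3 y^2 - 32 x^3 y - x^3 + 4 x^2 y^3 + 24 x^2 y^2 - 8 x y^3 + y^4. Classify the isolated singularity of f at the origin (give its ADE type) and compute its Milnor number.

The Hessian of f at 0 has rank 0. Corank 2; j^3 = -x^3 is a perfect cube, so E-series; the 4-jet and mu = 6 give E_6.

Type E_6, Milnor number mu = 6.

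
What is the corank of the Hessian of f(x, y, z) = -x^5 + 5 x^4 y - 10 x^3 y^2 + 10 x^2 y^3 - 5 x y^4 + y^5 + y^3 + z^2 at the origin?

2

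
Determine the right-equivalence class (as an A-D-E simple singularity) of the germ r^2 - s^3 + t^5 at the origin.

E_{8}

The Hessian of f at 0 is [[0, 0, 0], [0, 0, 0], [0, 0, 2]] with rank 1, so corank 2. A Groebner basis of the Jacobian ideal J(f) in C{s,t,r} is {t^4, s^2, r}; counting standard monomials gives mu = 8. Corank 2; j^3 = -s^3 is a perfect cube, so E-series; the 5-jet and mu = 8 give E_8.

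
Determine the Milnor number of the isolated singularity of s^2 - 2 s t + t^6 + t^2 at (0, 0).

5

The Hessian of f at 0 is [[2, -2], [-2, 2]] with rank 1, so corank 1. A Groebner basis of the Jacobian ideal J(f) in C{s,t} is {t^5, s - t}; counting standard monomials gives mu = 5. Corank 1: A-series; mu = 5 gives A_5.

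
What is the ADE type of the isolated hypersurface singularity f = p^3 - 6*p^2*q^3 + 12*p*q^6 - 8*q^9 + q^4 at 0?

The Hessian of f at 0 has rank 0. Corank 2; j^3 = p^3 is a perfect cube, so E-series; the 4-jet and mu = 6 give E_6.

E_6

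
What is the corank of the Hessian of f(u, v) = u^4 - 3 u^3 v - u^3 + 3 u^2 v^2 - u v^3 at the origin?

2

The Hessian at 0 is [[0, 0], [0, 0]] of rank 0; hence corank 2.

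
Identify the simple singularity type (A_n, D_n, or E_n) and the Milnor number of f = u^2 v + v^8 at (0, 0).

The Hessian of f at 0 has rank 0. Corank 2; j^3 = u^2*v has shape L^2 M (L != M), so D-series; mu = 9 gives D_9.

Type D_9, Milnor number mu = 9.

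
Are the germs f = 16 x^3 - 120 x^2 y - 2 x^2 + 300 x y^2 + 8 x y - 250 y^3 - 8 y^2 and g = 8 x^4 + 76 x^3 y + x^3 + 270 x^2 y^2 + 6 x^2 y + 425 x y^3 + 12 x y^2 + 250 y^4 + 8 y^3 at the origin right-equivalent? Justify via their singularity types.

The Hessian of f at 0 has rank 1. Corank 1: A-series; mu = 2 gives A_2. The Hessian of g at 0 has rank 0. Corank 2; j^3 = (x + 2*y)^3 is a perfect cube, so E-series; the 4-jet and mu = 7 give E_7. f is A_2 but g is E_7, hence not right-equivalent.

No.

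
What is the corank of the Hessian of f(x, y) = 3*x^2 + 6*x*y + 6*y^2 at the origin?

Hessian at 0 has rank 2.

0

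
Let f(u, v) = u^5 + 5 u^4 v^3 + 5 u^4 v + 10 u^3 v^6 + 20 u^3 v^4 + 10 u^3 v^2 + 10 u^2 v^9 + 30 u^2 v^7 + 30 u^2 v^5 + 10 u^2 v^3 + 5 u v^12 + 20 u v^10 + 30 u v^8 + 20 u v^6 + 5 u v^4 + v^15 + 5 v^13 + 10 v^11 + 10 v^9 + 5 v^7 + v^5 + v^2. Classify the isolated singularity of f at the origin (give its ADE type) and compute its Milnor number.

Type A_4, Milnor number mu = 4.

The Hessian of f at 0 has rank 1. Corank 1: A-series; mu = 4 gives A_4.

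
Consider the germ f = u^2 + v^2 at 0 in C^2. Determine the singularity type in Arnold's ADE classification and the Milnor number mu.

Type A1, Milnor number mu = 1.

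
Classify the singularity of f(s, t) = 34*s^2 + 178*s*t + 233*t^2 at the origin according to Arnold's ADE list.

A_1

The Hessian of f at 0 is [[68, 178], [178, 466]] with rank 2, so corank 0. A Groebner basis of the Jacobian ideal J(f) in C{s,t} is {s, t}; counting standard monomials gives mu = 1. Corank 0: nondegenerate Morse point, so A_1.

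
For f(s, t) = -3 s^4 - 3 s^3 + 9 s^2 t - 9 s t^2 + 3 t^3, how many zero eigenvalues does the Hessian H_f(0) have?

Hessian at 0 has rank 0.

2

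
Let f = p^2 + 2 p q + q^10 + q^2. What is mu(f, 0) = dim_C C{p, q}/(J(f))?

The Hessian of f at 0 has rank 1. Corank 1: A-series; mu = 9 gives A_9.

9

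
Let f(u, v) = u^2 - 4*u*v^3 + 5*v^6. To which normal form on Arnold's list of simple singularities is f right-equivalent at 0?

The Hessian of f at 0 is [[2, 0], [0, 0]] with rank 1, so corank 1. A Groebner basis of the Jacobian ideal J(f) in C{u,v} is {u*v^2, -u/2 + v^3, u^2}; counting standard monomials gives mu = 5. Corank 1: A-series; mu = 5 gives A_5.

A_5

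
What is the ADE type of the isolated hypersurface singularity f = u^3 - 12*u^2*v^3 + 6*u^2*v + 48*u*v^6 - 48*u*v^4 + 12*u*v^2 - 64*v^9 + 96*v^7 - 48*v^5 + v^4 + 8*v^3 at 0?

E_6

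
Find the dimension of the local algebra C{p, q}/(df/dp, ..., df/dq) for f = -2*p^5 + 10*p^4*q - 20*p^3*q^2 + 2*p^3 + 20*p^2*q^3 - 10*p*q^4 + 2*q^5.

8

The Hessian of f at 0 has rank 0. Corank 2; j^3 = 2*p^3 is a perfect cube, so E-series; the 5-jet and mu = 8 give E_8.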